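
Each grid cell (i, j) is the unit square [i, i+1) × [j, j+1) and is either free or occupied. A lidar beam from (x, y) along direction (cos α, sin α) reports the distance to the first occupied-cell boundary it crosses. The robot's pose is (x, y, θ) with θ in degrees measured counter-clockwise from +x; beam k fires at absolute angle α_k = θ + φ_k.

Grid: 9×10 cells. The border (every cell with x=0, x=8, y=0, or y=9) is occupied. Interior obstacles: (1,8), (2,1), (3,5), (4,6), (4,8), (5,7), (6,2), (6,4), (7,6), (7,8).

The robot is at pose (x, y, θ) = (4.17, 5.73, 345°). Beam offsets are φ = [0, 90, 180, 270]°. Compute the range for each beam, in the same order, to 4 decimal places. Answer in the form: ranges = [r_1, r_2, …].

ranges = [2.8205, 0.2795, 0.1760, 0.6568]

beam 1: φ=0°, α=345°
  cosα=0.9659 sinα=-0.2588 | (4,5) | tMaxX 0.8593 tMaxY 2.8205 | tΔX 1.0353 tΔY 3.8637
    t=0.8593 [x] (5,5)
    t=1.8946 [x] (6,5)
    t=2.8205 [y] (6,4) — stop
  → r_1 = 2.8205
beam 2: φ=90°, α=75°
  cosα=0.2588 sinα=0.9659 | (4,5) | tMaxX 3.2069 tMaxY 0.2795 | tΔX 3.8637 tΔY 1.0353
    t=0.2795 [y] (4,6) — stop
  → r_2 = 0.2795
beam 3: φ=180°, α=165°
  cosα=-0.9659 sinα=0.2588 | (4,5) | tMaxX 0.1760 tMaxY 1.0432 | tΔX 1.0353 tΔY 3.8637
    t=0.1760 [x] (3,5) — stop
  → r_3 = 0.1760
beam 4: φ=270°, α=255°
  cosα=-0.2588 sinα=-0.9659 | (4,5) | tMaxX 0.6568 tMaxY 0.7558 | tΔX 3.8637 tΔY 1.0353
    t=0.6568 [x] (3,5) — stop
  → r_4 = 0.6568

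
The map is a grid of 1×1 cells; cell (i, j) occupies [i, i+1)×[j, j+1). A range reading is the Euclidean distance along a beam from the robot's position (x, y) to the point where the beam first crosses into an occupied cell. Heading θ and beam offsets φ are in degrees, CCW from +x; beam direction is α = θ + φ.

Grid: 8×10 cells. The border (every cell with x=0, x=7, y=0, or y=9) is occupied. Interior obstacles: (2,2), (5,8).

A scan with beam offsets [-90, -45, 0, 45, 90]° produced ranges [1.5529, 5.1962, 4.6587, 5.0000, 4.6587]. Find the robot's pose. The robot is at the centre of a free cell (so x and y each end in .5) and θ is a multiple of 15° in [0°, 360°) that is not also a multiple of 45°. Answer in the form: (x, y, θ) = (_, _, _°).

The pose lattice has 46·16 = 736 candidates. Test each by forward raycasting.
  (3.5, 1.5, 345°): beam 1 = 0.5176 ≠ 1.5529 ✗
  (3.5, 8.5, 30°): beam 1 = 7.0000 ≠ 1.5529 ✗
  (6.5, 4.5, 345°): beam 1 = 3.6235 ≠ 1.5529 ✗
  (2.5, 3.5, 60°): beam 1 = 5.0000 ≠ 1.5529 ✗
  (5.5, 5.5, 75°): beam 2 = 1.7321 ≠ 5.1962 ✗
  …
  (2.5, 4.5, 15°): r_1=1.5529, r_2=5.1962, r_3=4.6587, r_4=5.0000, r_5=4.6587 — all match ✓
Unique over the lattice → pose = (2.5, 4.5, 15°).

(x, y, θ) = (2.5, 4.5, 15°)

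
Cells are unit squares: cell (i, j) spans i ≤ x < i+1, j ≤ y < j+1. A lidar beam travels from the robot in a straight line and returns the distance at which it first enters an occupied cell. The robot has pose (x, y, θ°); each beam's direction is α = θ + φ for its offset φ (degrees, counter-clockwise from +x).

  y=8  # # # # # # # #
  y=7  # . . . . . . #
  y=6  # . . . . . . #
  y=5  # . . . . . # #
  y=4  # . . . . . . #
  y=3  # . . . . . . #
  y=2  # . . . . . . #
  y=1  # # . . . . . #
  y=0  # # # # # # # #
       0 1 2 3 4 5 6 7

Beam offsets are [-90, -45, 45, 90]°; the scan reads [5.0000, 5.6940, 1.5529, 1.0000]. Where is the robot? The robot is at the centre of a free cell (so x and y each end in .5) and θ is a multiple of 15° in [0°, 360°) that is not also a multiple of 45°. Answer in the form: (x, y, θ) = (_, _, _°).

(x, y, θ) = (2.5, 2.5, 120°)

The pose lattice has 40·16 = 640 candidates. Test each by forward raycasting.
  (3.5, 4.5, 300°): beam 1 = 2.8868 ≠ 5.0000 ✗
  (5.5, 7.5, 330°): beam 1 = 7.0000 ≠ 5.0000 ✗
  (1.5, 6.5, 75°): beam 1 = 4.6587 ≠ 5.0000 ✗
  (1.5, 6.5, 60°): beam 1 = 6.3509 ≠ 5.0000 ✗
  …
  (2.5, 2.5, 120°): r_1=5.0000, r_2=5.6940, r_3=1.5529, r_4=1.0000 — all match ✓
Unique over the lattice → pose = (2.5, 2.5, 120°).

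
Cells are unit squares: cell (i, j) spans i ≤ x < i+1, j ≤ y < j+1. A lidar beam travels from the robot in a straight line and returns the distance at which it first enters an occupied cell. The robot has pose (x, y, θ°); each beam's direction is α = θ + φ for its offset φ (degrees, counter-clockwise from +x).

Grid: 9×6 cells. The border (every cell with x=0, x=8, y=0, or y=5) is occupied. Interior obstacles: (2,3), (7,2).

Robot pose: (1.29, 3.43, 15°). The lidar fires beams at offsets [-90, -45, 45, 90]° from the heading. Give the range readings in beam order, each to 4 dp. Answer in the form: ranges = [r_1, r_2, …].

ranges = [2.5157, 0.8198, 1.8129, 1.1205]

beam 1: φ=-90°, α=285°
  d=(0.2588,-0.9659)  start (1,3)  tX=2.7432 tY=0.4452  stride 1/|dx|=3.8637 1/|dy|=1.0353
    cross y-line → (1,2), t=0.4452
    cross y-line → (1,1), t=1.4804
    cross y-line → (1,0), t=2.5157 (wall)
  → r_1 = 2.5157
beam 2: φ=-45°, α=330°
  d=(0.8660,-0.5000)  start (1,3)  tX=0.8198 tY=0.8600  stride 1/|dx|=1.1547 1/|dy|=2.0000
    cross x-line → (2,3), t=0.8198 (wall)
  → r_2 = 0.8198
beam 3: φ=45°, α=60°
  d=(0.5000,0.8660)  start (1,3)  tX=1.4200 tY=0.6582  stride 1/|dx|=2.0000 1/|dy|=1.1547
    cross y-line → (1,4), t=0.6582
    cross x-line → (2,4), t=1.4200
    cross y-line → (2,5), t=1.8129 (wall)
  → r_3 = 1.8129
beam 4: φ=90°, α=105°
  d=(-0.2588,0.9659)  start (1,3)  tX=1.1205 tY=0.5901  stride 1/|dx|=3.8637 1/|dy|=1.0353
    cross y-line → (1,4), t=0.5901
    cross x-line → (0,4), t=1.1205 (wall)
  → r_4 = 1.1205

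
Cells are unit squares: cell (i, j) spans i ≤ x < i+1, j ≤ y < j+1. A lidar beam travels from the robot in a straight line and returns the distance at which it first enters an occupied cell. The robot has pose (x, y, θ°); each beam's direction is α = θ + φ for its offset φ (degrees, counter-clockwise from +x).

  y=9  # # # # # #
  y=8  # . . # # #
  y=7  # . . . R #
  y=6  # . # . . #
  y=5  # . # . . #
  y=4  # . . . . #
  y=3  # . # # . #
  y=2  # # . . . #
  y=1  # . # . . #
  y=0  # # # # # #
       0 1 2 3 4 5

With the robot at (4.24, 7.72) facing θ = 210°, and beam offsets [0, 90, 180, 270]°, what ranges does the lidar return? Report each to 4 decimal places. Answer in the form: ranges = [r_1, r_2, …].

beam 1: φ=0°, α=210°
  d=(-0.8660,-0.5000)  start (4,7)  tX=0.2771 tY=1.4400  stride 1/|dx|=1.1547 1/|dy|=2.0000
    cross x-line → (3,7), t=0.2771
    cross x-line → (2,7), t=1.4318
    cross y-line → (2,6), t=1.4400 (wall)
  → r_1 = 1.4400
beam 2: φ=90°, α=300°
  d=(0.5000,-0.8660)  start (4,7)  tX=1.5200 tY=0.8314  stride 1/|dx|=2.0000 1/|dy|=1.1547
    cross y-line → (4,6), t=0.8314
    cross x-line → (5,6), t=1.5200 (wall)
  → r_2 = 1.5200
beam 3: φ=180°, α=30°
  d=(0.8660,0.5000)  start (4,7)  tX=0.8776 tY=0.5600  stride 1/|dx|=1.1547 1/|dy|=2.0000
    cross y-line → (4,8), t=0.5600 (wall)
  → r_3 = 0.5600
beam 4: φ=270°, α=120°
  d=(-0.5000,0.8660)  start (4,7)  tX=0.4800 tY=0.3233  stride 1/|dx|=2.0000 1/|dy|=1.1547
    cross y-line → (4,8), t=0.3233 (wall)
  → r_4 = 0.3233

ranges = [1.4400, 1.5200, 0.5600, 0.3233]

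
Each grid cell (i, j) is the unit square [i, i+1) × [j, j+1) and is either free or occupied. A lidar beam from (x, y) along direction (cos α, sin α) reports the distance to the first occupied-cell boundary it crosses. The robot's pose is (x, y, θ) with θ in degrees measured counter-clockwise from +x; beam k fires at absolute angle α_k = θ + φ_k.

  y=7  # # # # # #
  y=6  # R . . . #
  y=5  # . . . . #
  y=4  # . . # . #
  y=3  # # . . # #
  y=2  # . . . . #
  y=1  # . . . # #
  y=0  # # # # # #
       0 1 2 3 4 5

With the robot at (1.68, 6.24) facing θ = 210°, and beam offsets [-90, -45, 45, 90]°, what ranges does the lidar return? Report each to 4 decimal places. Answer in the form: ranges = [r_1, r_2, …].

beam 1: φ=-90°, α=120°
  dir = (cos 120°, sin 120°) = (-0.5000, 0.8660); from cell (1,6)
  next x-line at t=1.3600, next y-line at t=0.8776; Δt_x=2.0000, Δt_y=1.1547
    y: enter (1,7) at t=0.8776 ← occupied
  → r_1 = 0.8776
beam 2: φ=-45°, α=165°
  dir = (cos 165°, sin 165°) = (-0.9659, 0.2588); from cell (1,6)
  next x-line at t=0.7040, next y-line at t=2.9364; Δt_x=1.0353, Δt_y=3.8637
    x: enter (0,6) at t=0.7040 ← occupied
  → r_2 = 0.7040
beam 3: φ=45°, α=255°
  dir = (cos 255°, sin 255°) = (-0.2588, -0.9659); from cell (1,6)
  next x-line at t=2.6273, next y-line at t=0.2485; Δt_x=3.8637, Δt_y=1.0353
    y: enter (1,5) at t=0.2485
    y: enter (1,4) at t=1.2837
    y: enter (1,3) at t=2.3190 ← occupied
  → r_3 = 2.3190
beam 4: φ=90°, α=300°
  dir = (cos 300°, sin 300°) = (0.5000, -0.8660); from cell (1,6)
  next x-line at t=0.6400, next y-line at t=0.2771; Δt_x=2.0000, Δt_y=1.1547
    y: enter (1,5) at t=0.2771
    x: enter (2,5) at t=0.6400
    y: enter (2,4) at t=1.4318
    y: enter (2,3) at t=2.5865
    x: enter (3,3) at t=2.6400
    y: enter (3,2) at t=3.7412
    x: enter (4,2) at t=4.6400
    y: enter (4,1) at t=4.8959 ← occupied
  → r_4 = 4.8959

ranges = [0.8776, 0.7040, 2.3190, 4.8959]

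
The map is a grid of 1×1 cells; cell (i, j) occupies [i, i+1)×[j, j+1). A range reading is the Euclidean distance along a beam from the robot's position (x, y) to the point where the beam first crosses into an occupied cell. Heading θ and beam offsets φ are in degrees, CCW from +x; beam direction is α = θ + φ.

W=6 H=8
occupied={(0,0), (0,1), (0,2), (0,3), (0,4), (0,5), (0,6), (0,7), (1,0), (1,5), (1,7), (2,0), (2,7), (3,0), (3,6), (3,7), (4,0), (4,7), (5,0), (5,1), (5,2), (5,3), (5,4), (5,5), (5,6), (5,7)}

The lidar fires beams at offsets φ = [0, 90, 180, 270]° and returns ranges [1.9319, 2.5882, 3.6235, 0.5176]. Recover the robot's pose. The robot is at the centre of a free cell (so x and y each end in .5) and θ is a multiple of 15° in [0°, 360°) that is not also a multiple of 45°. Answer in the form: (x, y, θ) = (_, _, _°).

The pose lattice has 22·16 = 352 candidates. Test each by forward raycasting.
  (4.5, 1.5, 30°): beam 1 = 0.5774 ≠ 1.9319 ✗
  (4.5, 6.5, 75°): beam 1 = 0.5176 ≠ 1.9319 ✗
  (2.5, 6.5, 285°): beam 1 = 5.6940 ≠ 1.9319 ✗
  …
  (4.5, 4.5, 75°): r_1=1.9319, r_2=2.5882, r_3=3.6235, r_4=0.5176 — all match ✓
Unique over the lattice → pose = (4.5, 4.5, 75°).

(x, y, θ) = (4.5, 4.5, 75°)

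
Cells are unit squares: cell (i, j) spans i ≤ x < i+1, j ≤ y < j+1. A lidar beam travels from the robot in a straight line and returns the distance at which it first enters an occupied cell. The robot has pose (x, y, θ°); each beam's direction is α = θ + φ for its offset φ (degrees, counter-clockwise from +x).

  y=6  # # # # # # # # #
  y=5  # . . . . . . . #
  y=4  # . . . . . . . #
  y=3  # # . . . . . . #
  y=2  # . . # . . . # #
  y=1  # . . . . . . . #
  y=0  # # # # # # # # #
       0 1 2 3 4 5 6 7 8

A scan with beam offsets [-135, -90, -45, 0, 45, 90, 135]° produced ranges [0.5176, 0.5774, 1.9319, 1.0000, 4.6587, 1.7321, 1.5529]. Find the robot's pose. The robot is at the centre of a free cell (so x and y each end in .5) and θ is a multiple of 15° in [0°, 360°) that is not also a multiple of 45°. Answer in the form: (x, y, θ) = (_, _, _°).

(x, y, θ) = (2.5, 1.5, 30°)

The pose lattice has 32·16 = 512 candidates. Test each by forward raycasting.
  (4.5, 4.5, 195°): beam 1 = 1.7321 ≠ 0.5176 ✗
  (1.5, 4.5, 285°): beam 1 = 0.5774 ≠ 0.5176 ✗
  (4.5, 4.5, 165°): beam 1 = 3.0000 ≠ 0.5176 ✗
  (5.5, 1.5, 330°): beam 1 = 1.9319 ≠ 0.5176 ✗
  …
  (2.5, 1.5, 30°): r_1=0.5176, r_2=0.5774, r_3=1.9319, r_4=1.0000, r_5=4.6587, r_6=1.7321, r_7=1.5529 — all match ✓
Only this pose fits every beam.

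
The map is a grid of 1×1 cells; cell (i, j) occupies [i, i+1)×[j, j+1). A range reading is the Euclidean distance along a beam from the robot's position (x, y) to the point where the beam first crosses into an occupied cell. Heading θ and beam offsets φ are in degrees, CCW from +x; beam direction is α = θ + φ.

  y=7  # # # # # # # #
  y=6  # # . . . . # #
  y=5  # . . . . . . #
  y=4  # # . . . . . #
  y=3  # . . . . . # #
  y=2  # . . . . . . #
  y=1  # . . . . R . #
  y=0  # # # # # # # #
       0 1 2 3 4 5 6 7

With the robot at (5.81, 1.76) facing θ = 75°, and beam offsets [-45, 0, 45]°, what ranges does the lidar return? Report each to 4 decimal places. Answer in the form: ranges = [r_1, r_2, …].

beam 1: φ=-45°, α=30°
  cosα=0.8660 sinα=0.5000 | (5,1) | tMaxX 0.2194 tMaxY 0.4800 | tΔX 1.1547 tΔY 2.0000
    t=0.2194 [x] (6,1)
    t=0.4800 [y] (6,2)
    t=1.3741 [x] (7,2) — stop
  → r_1 = 1.3741
beam 2: φ=0°, α=75°
  cosα=0.2588 sinα=0.9659 | (5,1) | tMaxX 0.7341 tMaxY 0.2485 | tΔX 3.8637 tΔY 1.0353
    t=0.2485 [y] (5,2)
    t=0.7341 [x] (6,2)
    t=1.2837 [y] (6,3) — stop
  → r_2 = 1.2837
beam 3: φ=45°, α=120°
  cosα=-0.5000 sinα=0.8660 | (5,1) | tMaxX 1.6200 tMaxY 0.2771 | tΔX 2.0000 tΔY 1.1547
    t=0.2771 [y] (5,2)
    t=1.4318 [y] (5,3)
    t=1.6200 [x] (4,3)
    t=2.5865 [y] (4,4)
    t=3.6200 [x] (3,4)
    t=3.7412 [y] (3,5)
    t=4.8959 [y] (3,6)
    t=5.6200 [x] (2,6)
    t=6.0506 [y] (2,7) — stop
  → r_3 = 6.0506

ranges = [1.3741, 1.2837, 6.0506]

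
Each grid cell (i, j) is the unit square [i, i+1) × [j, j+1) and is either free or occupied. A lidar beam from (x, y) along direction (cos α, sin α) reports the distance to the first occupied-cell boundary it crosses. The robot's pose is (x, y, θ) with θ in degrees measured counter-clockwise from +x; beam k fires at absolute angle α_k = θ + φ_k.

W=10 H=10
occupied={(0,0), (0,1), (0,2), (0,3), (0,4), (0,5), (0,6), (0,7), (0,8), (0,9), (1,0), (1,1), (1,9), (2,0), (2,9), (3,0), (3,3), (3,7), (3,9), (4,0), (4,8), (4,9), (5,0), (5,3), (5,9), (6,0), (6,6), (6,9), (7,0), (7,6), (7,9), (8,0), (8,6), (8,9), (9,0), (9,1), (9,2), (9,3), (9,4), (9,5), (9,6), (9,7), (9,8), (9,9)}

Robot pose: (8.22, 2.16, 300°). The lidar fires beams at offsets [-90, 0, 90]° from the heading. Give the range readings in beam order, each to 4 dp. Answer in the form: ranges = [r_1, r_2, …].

beam 1: φ=-90°, α=210°
  dir = (cos 210°, sin 210°) = (-0.8660, -0.5000); from cell (8,2)
  next x-line at t=0.2540, next y-line at t=0.3200; Δt_x=1.1547, Δt_y=2.0000
    x: enter (7,2) at t=0.2540
    y: enter (7,1) at t=0.3200
    x: enter (6,1) at t=1.4087
    y: enter (6,0) at t=2.3200 ← occupied
  → r_1 = 2.3200
beam 2: φ=0°, α=300°
  dir = (cos 300°, sin 300°) = (0.5000, -0.8660); from cell (8,2)
  next x-line at t=1.5600, next y-line at t=0.1848; Δt_x=2.0000, Δt_y=1.1547
    y: enter (8,1) at t=0.1848
    y: enter (8,0) at t=1.3395 ← occupied
  → r_2 = 1.3395
beam 3: φ=90°, α=30°
  dir = (cos 30°, sin 30°) = (0.8660, 0.5000); from cell (8,2)
  next x-line at t=0.9007, next y-line at t=1.6800; Δt_x=1.1547, Δt_y=2.0000
    x: enter (9,2) at t=0.9007 ← occupied
  → r_3 = 0.9007

ranges = [2.3200, 1.3395, 0.9007]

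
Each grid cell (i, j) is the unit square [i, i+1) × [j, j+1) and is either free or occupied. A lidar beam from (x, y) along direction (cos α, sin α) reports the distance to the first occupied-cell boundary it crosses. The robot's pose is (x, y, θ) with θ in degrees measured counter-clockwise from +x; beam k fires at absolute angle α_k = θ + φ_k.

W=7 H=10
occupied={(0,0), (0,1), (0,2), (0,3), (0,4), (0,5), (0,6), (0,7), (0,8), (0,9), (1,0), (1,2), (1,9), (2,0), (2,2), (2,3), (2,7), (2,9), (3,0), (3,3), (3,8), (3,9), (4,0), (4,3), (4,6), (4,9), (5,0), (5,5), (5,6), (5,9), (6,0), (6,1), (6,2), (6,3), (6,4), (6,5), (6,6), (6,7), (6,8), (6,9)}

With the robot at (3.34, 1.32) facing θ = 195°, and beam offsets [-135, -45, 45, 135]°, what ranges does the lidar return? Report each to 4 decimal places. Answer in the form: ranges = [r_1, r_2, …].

ranges = [1.9399, 1.3600, 0.3695, 0.6400]

beam 1: φ=-135°, α=60°
  direction (0.5000, 0.8660); cell (3,1); t to first gridline: x 1.3200, y 0.7852 (then +2.0000 / +1.1547)
    (3,2) via y @ 0.7852
    (4,2) via x @ 1.3200
    (4,3) via y @ 1.9399  # hit
  → r_1 = 1.9399
beam 2: φ=-45°, α=150°
  direction (-0.8660, 0.5000); cell (3,1); t to first gridline: x 0.3926, y 1.3600 (then +1.1547 / +2.0000)
    (2,1) via x @ 0.3926
    (2,2) via y @ 1.3600  # hit
  → r_2 = 1.3600
beam 3: φ=45°, α=240°
  direction (-0.5000, -0.8660); cell (3,1); t to first gridline: x 0.6800, y 0.3695 (then +2.0000 / +1.1547)
    (3,0) via y @ 0.3695  # hit
  → r_3 = 0.3695
beam 4: φ=135°, α=330°
  direction (0.8660, -0.5000); cell (3,1); t to first gridline: x 0.7621, y 0.6400 (then +1.1547 / +2.0000)
    (3,0) via y @ 0.6400  # hit
  → r_4 = 0.6400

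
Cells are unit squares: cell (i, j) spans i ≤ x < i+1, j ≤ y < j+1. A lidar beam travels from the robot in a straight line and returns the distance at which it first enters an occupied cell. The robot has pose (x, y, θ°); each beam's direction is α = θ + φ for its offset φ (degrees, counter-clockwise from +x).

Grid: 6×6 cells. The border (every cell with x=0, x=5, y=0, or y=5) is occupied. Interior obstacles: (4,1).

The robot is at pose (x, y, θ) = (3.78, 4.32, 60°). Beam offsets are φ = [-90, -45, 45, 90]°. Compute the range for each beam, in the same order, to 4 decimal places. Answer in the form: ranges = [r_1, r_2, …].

ranges = [1.4087, 1.2630, 0.7040, 1.3600]

beam 1: φ=-90°, α=330°
  direction (0.8660, -0.5000); cell (3,4); t to first gridline: x 0.2540, y 0.6400 (then +1.1547 / +2.0000)
    (4,4) via x @ 0.2540
    (4,3) via y @ 0.6400
    (5,3) via x @ 1.4087  # hit
  → r_1 = 1.4087
beam 2: φ=-45°, α=15°
  direction (0.9659, 0.2588); cell (3,4); t to first gridline: x 0.2278, y 2.6273 (then +1.0353 / +3.8637)
    (4,4) via x @ 0.2278
    (5,4) via x @ 1.2630  # hit
  → r_2 = 1.2630
beam 3: φ=45°, α=105°
  direction (-0.2588, 0.9659); cell (3,4); t to first gridline: x 3.0137, y 0.7040 (then +3.8637 / +1.0353)
    (3,5) via y @ 0.7040  # hit
  → r_3 = 0.7040
beam 4: φ=90°, α=150°
  direction (-0.8660, 0.5000); cell (3,4); t to first gridline: x 0.9007, y 1.3600 (then +1.1547 / +2.0000)
    (2,4) via x @ 0.9007
    (2,5) via y @ 1.3600  # hit
  → r_4 = 1.3600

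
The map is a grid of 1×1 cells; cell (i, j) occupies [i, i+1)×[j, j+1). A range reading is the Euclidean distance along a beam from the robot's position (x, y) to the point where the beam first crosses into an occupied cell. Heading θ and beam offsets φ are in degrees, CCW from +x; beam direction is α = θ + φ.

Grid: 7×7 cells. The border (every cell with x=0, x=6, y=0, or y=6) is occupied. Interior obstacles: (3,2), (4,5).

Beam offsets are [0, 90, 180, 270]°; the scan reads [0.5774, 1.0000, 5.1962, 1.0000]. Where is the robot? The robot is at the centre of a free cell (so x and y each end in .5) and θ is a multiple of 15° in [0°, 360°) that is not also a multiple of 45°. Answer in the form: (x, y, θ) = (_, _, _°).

(x, y, θ) = (5.5, 4.5, 30°)

Enumerate (i+0.5, j+0.5, θ) over the 23 free cells and 16 admissible headings. For each, cast all 4 beams and compare to the given ranges.
  (2.5, 1.5, 75°): beam 1 = 4.6587 ≠ 0.5774 ✗
  (3.5, 5.5, 330°): beam 2 = 0.5774 ≠ 1.0000 ✗
  (3.5, 5.5, 285°): beam 1 = 4.6587 ≠ 0.5774 ✗
  …
  (5.5, 4.5, 30°): r_1=0.5774, r_2=1.0000, r_3=5.1962, r_4=1.0000 — all match ✓
No second candidate reproduces the full scan.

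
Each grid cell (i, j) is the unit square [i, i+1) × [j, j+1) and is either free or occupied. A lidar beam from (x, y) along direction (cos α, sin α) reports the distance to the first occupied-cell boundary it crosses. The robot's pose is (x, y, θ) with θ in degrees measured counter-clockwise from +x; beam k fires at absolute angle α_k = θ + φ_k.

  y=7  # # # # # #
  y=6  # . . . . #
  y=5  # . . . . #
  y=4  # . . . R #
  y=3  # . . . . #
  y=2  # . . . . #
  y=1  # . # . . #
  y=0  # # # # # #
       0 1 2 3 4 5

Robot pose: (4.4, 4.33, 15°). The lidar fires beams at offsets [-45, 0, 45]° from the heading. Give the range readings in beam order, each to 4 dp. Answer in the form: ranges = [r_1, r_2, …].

ranges = [0.6928, 0.6212, 1.2000]

beam 1: φ=-45°, α=330°
  dir = (cos 330°, sin 330°) = (0.8660, -0.5000); from cell (4,4)
  next x-line at t=0.6928, next y-line at t=0.6600; Δt_x=1.1547, Δt_y=2.0000
    y: enter (4,3) at t=0.6600
    x: enter (5,3) at t=0.6928 ← occupied
  → r_1 = 0.6928
beam 2: φ=0°, α=15°
  dir = (cos 15°, sin 15°) = (0.9659, 0.2588); from cell (4,4)
  next x-line at t=0.6212, next y-line at t=2.5887; Δt_x=1.0353, Δt_y=3.8637
    x: enter (5,4) at t=0.6212 ← occupied
  → r_2 = 0.6212
beam 3: φ=45°, α=60°
  dir = (cos 60°, sin 60°) = (0.5000, 0.8660); from cell (4,4)
  next x-line at t=1.2000, next y-line at t=0.7736; Δt_x=2.0000, Δt_y=1.1547
    y: enter (4,5) at t=0.7736
    x: enter (5,5) at t=1.2000 ← occupied
  → r_3 = 1.2000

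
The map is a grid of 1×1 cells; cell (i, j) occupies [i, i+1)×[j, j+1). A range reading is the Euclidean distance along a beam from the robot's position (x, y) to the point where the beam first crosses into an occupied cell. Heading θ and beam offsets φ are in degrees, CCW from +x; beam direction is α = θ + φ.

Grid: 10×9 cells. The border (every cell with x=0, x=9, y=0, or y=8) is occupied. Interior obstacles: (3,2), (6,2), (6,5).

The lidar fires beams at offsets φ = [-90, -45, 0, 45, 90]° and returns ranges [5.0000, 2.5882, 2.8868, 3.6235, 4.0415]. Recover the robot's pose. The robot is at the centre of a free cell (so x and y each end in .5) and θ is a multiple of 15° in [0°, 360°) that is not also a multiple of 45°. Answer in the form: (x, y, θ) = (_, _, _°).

Candidates: 53 free-cell centres × 16 headings = 848 poses. Raycast each; keep the one whose scan matches to 4 dp.
  (4.5, 2.5, 120°): beam 1 = 5.1962 ≠ 5.0000 ✗
  (2.5, 6.5, 255°): beam 1 = 1.5529 ≠ 5.0000 ✗
  (8.5, 5.5, 300°): beam 1 = 5.1962 ≠ 5.0000 ✗
  …
  (4.5, 5.5, 120°): r_1=5.0000, r_2=2.5882, r_3=2.8868, r_4=3.6235, r_5=4.0415 — all match ✓
No second candidate reproduces the full scan.

(x, y, θ) = (4.5, 5.5, 120°)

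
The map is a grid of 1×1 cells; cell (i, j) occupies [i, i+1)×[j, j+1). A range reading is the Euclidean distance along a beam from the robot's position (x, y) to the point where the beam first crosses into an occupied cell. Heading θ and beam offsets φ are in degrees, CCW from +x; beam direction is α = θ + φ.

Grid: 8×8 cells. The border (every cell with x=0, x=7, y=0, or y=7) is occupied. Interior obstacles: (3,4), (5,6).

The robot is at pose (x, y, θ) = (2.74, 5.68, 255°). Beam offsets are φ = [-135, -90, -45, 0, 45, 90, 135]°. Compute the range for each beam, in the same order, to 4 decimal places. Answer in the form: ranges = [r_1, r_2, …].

beam 1: φ=-135°, α=120°
  cosα=-0.5000 sinα=0.8660 | (2,5) | tMaxX 1.4800 tMaxY 0.3695 | tΔX 2.0000 tΔY 1.1547
    t=0.3695 [y] (2,6)
    t=1.4800 [x] (1,6)
    t=1.5242 [y] (1,7) — stop
  → r_1 = 1.5242
beam 2: φ=-90°, α=165°
  cosα=-0.9659 sinα=0.2588 | (2,5) | tMaxX 0.7661 tMaxY 1.2364 | tΔX 1.0353 tΔY 3.8637
    t=0.7661 [x] (1,5)
    t=1.2364 [y] (1,6)
    t=1.8014 [x] (0,6) — stop
  → r_2 = 1.8014
beam 3: φ=-45°, α=210°
  cosα=-0.8660 sinα=-0.5000 | (2,5) | tMaxX 0.8545 tMaxY 1.3600 | tΔX 1.1547 tΔY 2.0000
    t=0.8545 [x] (1,5)
    t=1.3600 [y] (1,4)
    t=2.0092 [x] (0,4) — stop
  → r_3 = 2.0092
beam 4: φ=0°, α=255°
  cosα=-0.2588 sinα=-0.9659 | (2,5) | tMaxX 2.8591 tMaxY 0.7040 | tΔX 3.8637 tΔY 1.0353
    t=0.7040 [y] (2,4)
    t=1.7393 [y] (2,3)
    t=2.7745 [y] (2,2)
    t=2.8591 [x] (1,2)
    t=3.8098 [y] (1,1)
    t=4.8451 [y] (1,0) — stop
  → r_4 = 4.8451
beam 5: φ=45°, α=300°
  cosα=0.5000 sinα=-0.8660 | (2,5) | tMaxX 0.5200 tMaxY 0.7852 | tΔX 2.0000 tΔY 1.1547
    t=0.5200 [x] (3,5)
    t=0.7852 [y] (3,4) — stop
  → r_5 = 0.7852
beam 6: φ=90°, α=345°
  cosα=0.9659 sinα=-0.2588 | (2,5) | tMaxX 0.2692 tMaxY 2.6273 | tΔX 1.0353 tΔY 3.8637
    t=0.2692 [x] (3,5)
    t=1.3044 [x] (4,5)
    t=2.3397 [x] (5,5)
    t=2.6273 [y] (5,4)
    t=3.3750 [x] (6,4)
    t=4.4103 [x] (7,4) — stop
  → r_6 = 4.4103
beam 7: φ=135°, α=30°
  cosα=0.8660 sinα=0.5000 | (2,5) | tMaxX 0.3002 tMaxY 0.6400 | tΔX 1.1547 tΔY 2.0000
    t=0.3002 [x] (3,5)
    t=0.6400 [y] (3,6)
    t=1.4549 [x] (4,6)
    t=2.6096 [x] (5,6) — stop
  → r_7 = 2.6096

ranges = [1.5242, 1.8014, 2.0092, 4.8451, 0.7852, 4.4103, 2.6096]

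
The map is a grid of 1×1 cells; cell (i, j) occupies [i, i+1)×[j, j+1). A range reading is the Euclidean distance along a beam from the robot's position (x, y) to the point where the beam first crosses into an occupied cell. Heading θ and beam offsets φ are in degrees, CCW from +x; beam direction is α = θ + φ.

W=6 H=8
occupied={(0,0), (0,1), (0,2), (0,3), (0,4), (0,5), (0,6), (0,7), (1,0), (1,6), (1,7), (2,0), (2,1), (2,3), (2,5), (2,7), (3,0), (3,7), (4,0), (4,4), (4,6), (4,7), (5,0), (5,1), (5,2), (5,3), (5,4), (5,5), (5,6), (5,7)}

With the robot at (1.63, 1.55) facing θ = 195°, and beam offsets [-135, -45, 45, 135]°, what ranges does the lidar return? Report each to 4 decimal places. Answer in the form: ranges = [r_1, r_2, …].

beam 1: φ=-135°, α=60°
  dir = (cos 60°, sin 60°) = (0.5000, 0.8660); from cell (1,1)
  next x-line at t=0.7400, next y-line at t=0.5196; Δt_x=2.0000, Δt_y=1.1547
    y: enter (1,2) at t=0.5196
    x: enter (2,2) at t=0.7400
    y: enter (2,3) at t=1.6743 ← occupied
  → r_1 = 1.6743
beam 2: φ=-45°, α=150°
  dir = (cos 150°, sin 150°) = (-0.8660, 0.5000); from cell (1,1)
  next x-line at t=0.7275, next y-line at t=0.9000; Δt_x=1.1547, Δt_y=2.0000
    x: enter (0,1) at t=0.7275 ← occupied
  → r_2 = 0.7275
beam 3: φ=45°, α=240°
  dir = (cos 240°, sin 240°) = (-0.5000, -0.8660); from cell (1,1)
  next x-line at t=1.2600, next y-line at t=0.6351; Δt_x=2.0000, Δt_y=1.1547
    y: enter (1,0) at t=0.6351 ← occupied
  → r_3 = 0.6351
beam 4: φ=135°, α=330°
  dir = (cos 330°, sin 330°) = (0.8660, -0.5000); from cell (1,1)
  next x-line at t=0.4272, next y-line at t=1.1000; Δt_x=1.1547, Δt_y=2.0000
    x: enter (2,1) at t=0.4272 ← occupied
  → r_4 = 0.4272

ranges = [1.6743, 0.7275, 0.6351, 0.4272]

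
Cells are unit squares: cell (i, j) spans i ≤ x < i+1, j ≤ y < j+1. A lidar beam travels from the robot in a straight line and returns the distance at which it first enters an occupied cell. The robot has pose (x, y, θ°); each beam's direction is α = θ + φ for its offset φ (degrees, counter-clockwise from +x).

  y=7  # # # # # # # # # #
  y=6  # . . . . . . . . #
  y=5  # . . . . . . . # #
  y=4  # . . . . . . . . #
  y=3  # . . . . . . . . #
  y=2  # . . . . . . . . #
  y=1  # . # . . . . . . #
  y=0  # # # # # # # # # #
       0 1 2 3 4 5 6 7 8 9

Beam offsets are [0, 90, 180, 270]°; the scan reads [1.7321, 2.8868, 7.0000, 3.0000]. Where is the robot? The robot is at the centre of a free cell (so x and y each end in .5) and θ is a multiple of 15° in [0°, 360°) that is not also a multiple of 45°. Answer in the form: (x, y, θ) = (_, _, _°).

(x, y, θ) = (2.5, 3.5, 210°)

Candidates: 46 free-cell centres × 16 headings = 736 poses. Raycast each; keep the one whose scan matches to 4 dp.
  (8.5, 6.5, 210°): beam 1 = 8.6603 ≠ 1.7321 ✗
  (5.5, 6.5, 165°): beam 1 = 1.9319 ≠ 1.7321 ✗
  (5.5, 1.5, 120°): beam 1 = 6.3509 ≠ 1.7321 ✗
  (3.5, 2.5, 75°): beam 1 = 4.6587 ≠ 1.7321 ✗
  (7.5, 4.5, 30°): beam 1 = 1.0000 ≠ 1.7321 ✗
  …
  (2.5, 3.5, 210°): r_1=1.7321, r_2=2.8868, r_3=7.0000, r_4=3.0000 — all match ✓
Only this pose fits every beam.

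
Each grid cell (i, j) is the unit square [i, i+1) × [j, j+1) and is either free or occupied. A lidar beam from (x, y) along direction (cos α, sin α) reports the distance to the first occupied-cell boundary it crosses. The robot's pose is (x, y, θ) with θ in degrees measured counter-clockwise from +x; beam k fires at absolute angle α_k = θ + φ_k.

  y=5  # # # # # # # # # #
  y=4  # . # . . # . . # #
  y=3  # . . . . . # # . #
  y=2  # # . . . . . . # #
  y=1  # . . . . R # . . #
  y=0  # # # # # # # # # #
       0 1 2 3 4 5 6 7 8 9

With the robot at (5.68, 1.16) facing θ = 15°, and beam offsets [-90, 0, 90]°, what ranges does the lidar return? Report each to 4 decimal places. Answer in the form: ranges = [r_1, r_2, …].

beam 1: φ=-90°, α=285°
  dir = (cos 285°, sin 285°) = (0.2588, -0.9659); from cell (5,1)
  next x-line at t=1.2364, next y-line at t=0.1656; Δt_x=3.8637, Δt_y=1.0353
    y: enter (5,0) at t=0.1656 ← occupied
  → r_1 = 0.1656
beam 2: φ=0°, α=15°
  dir = (cos 15°, sin 15°) = (0.9659, 0.2588); from cell (5,1)
  next x-line at t=0.3313, next y-line at t=3.2455; Δt_x=1.0353, Δt_y=3.8637
    x: enter (6,1) at t=0.3313 ← occupied
  → r_2 = 0.3313
beam 3: φ=90°, α=105°
  dir = (cos 105°, sin 105°) = (-0.2588, 0.9659); from cell (5,1)
  next x-line at t=2.6273, next y-line at t=0.8696; Δt_x=3.8637, Δt_y=1.0353
    y: enter (5,2) at t=0.8696
    y: enter (5,3) at t=1.9049
    x: enter (4,3) at t=2.6273
    y: enter (4,4) at t=2.9402
    y: enter (4,5) at t=3.9755 ← occupied
  → r_3 = 3.9755

ranges = [0.1656, 0.3313, 3.9755]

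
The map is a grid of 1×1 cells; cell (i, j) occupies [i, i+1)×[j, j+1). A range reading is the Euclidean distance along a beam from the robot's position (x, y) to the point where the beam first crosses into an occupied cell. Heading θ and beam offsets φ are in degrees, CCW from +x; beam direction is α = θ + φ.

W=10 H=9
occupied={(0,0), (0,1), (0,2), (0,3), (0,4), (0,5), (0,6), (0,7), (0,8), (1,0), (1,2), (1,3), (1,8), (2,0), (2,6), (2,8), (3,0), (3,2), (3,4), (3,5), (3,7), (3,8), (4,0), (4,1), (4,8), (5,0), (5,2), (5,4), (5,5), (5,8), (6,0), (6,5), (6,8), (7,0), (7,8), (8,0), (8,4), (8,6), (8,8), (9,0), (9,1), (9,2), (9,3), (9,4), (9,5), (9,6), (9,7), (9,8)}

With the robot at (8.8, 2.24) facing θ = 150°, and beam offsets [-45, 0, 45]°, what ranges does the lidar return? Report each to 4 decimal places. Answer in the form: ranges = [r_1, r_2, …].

ranges = [1.8221, 3.5200, 3.9340]

beam 1: φ=-45°, α=105°
  cosα=-0.2588 sinα=0.9659 | (8,2) | tMaxX 3.0910 tMaxY 0.7868 | tΔX 3.8637 tΔY 1.0353
    t=0.7868 [y] (8,3)
    t=1.8221 [y] (8,4) — stop
  → r_1 = 1.8221
beam 2: φ=0°, α=150°
  cosα=-0.8660 sinα=0.5000 | (8,2) | tMaxX 0.9238 tMaxY 1.5200 | tΔX 1.1547 tΔY 2.0000
    t=0.9238 [x] (7,2)
    t=1.5200 [y] (7,3)
    t=2.0785 [x] (6,3)
    t=3.2332 [x] (5,3)
    t=3.5200 [y] (5,4) — stop
  → r_2 = 3.5200
beam 3: φ=45°, α=195°
  cosα=-0.9659 sinα=-0.2588 | (8,2) | tMaxX 0.8282 tMaxY 0.9273 | tΔX 1.0353 tΔY 3.8637
    t=0.8282 [x] (7,2)
    t=0.9273 [y] (7,1)
    t=1.8635 [x] (6,1)
    t=2.8988 [x] (5,1)
    t=3.9340 [x] (4,1) — stop
  → r_3 = 3.9340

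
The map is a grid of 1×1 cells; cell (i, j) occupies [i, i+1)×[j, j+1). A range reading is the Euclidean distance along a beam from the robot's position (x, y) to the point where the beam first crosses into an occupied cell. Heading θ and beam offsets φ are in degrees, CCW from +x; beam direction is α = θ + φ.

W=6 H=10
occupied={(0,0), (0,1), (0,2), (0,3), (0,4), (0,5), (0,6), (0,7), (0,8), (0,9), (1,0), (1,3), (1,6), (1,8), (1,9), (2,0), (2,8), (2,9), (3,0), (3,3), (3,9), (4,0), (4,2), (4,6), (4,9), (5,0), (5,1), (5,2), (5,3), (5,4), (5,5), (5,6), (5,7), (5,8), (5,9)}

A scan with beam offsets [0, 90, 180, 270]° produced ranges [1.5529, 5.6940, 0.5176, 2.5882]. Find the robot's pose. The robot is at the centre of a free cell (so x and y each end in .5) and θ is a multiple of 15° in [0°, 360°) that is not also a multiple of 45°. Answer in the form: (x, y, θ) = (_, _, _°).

(x, y, θ) = (3.5, 6.5, 165°)

Enumerate (i+0.5, j+0.5, θ) over the 25 free cells and 16 admissible headings. For each, cast all 4 beams and compare to the given ranges.
  (2.5, 7.5, 300°): beam 1 = 5.0000 ≠ 1.5529 ✗
  (1.5, 4.5, 300°): beam 1 = 0.5774 ≠ 1.5529 ✗
  (4.5, 8.5, 330°): beam 1 = 0.5774 ≠ 1.5529 ✗
  …
  (3.5, 6.5, 165°): r_1=1.5529, r_2=5.6940, r_3=0.5176, r_4=2.5882 — all match ✓
Only this pose fits every beam.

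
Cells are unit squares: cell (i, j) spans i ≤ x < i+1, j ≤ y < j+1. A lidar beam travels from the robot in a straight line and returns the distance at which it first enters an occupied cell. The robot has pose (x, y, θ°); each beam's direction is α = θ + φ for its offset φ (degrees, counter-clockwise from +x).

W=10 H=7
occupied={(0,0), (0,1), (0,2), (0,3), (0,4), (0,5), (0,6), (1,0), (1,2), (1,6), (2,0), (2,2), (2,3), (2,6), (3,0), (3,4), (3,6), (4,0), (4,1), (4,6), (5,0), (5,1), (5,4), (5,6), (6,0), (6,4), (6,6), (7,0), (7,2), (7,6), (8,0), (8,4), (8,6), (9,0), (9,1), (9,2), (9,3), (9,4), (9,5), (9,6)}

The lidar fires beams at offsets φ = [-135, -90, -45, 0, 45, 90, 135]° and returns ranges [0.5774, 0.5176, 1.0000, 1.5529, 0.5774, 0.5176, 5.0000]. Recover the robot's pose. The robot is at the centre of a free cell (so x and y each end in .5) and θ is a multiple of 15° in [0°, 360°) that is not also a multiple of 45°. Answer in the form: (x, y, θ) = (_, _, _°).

Enumerate (i+0.5, j+0.5, θ) over the 30 free cells and 16 admissible headings. For each, cast all 7 beams and compare to the given ranges.
  (4.5, 4.5, 75°): beam 1 = 2.8868 ≠ 0.5774 ✗
  (4.5, 3.5, 285°): beam 1 = 1.0000 ≠ 0.5774 ✗
  (1.5, 4.5, 255°): beam 1 = 1.0000 ≠ 0.5774 ✗
  …
  (7.5, 1.5, 15°): r_1=0.5774, r_2=0.5176, r_3=1.0000, r_4=1.5529, r_5=0.5774, r_6=0.5176, r_7=5.0000 — all match ✓
Unique over the lattice → pose = (7.5, 1.5, 15°).

(x, y, θ) = (7.5, 1.5, 15°)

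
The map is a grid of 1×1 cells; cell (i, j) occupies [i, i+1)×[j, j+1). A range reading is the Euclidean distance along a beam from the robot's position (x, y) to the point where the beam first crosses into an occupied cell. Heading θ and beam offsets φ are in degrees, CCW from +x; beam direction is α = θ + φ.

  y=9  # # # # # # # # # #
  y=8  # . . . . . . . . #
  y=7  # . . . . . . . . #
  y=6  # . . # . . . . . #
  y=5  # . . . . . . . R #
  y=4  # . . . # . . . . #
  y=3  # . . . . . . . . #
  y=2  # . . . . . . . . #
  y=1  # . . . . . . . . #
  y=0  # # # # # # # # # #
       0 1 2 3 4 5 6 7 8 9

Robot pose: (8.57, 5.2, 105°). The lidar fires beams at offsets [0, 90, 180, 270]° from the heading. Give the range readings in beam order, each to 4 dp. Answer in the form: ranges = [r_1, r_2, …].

ranges = [3.9340, 3.6959, 1.6614, 0.4452]

beam 1: φ=0°, α=105°
  cosα=-0.2588 sinα=0.9659 | (8,5) | tMaxX 2.2023 tMaxY 0.8282 | tΔX 3.8637 tΔY 1.0353
    t=0.8282 [y] (8,6)
    t=1.8635 [y] (8,7)
    t=2.2023 [x] (7,7)
    t=2.8988 [y] (7,8)
    t=3.9340 [y] (7,9) — stop
  → r_1 = 3.9340
beam 2: φ=90°, α=195°
  cosα=-0.9659 sinα=-0.2588 | (8,5) | tMaxX 0.5901 tMaxY 0.7727 | tΔX 1.0353 tΔY 3.8637
    t=0.5901 [x] (7,5)
    t=0.7727 [y] (7,4)
    t=1.6254 [x] (6,4)
    t=2.6607 [x] (5,4)
    t=3.6959 [x] (4,4) — stop
  → r_2 = 3.6959
beam 3: φ=180°, α=285°
  cosα=0.2588 sinα=-0.9659 | (8,5) | tMaxX 1.6614 tMaxY 0.2071 | tΔX 3.8637 tΔY 1.0353
    t=0.2071 [y] (8,4)
    t=1.2423 [y] (8,3)
    t=1.6614 [x] (9,3) — stop
  → r_3 = 1.6614
beam 4: φ=270°, α=15°
  cosα=0.9659 sinα=0.2588 | (8,5) | tMaxX 0.4452 tMaxY 3.0910 | tΔX 1.0353 tΔY 3.8637
    t=0.4452 [x] (9,5) — stop
  → r_4 = 0.4452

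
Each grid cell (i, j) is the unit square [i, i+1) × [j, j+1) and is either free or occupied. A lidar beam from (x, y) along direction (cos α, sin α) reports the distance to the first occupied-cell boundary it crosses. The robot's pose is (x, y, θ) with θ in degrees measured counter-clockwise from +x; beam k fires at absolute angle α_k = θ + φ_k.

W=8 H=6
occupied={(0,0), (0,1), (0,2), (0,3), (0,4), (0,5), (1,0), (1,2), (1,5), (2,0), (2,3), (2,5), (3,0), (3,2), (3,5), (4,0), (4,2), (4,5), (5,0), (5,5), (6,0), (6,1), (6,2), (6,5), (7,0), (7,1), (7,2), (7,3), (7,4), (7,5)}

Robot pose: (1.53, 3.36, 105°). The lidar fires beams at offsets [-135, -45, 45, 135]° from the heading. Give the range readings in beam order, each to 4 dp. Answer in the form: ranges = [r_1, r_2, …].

ranges = [0.5427, 1.8937, 0.6120, 0.4157]

beam 1: φ=-135°, α=330°
  direction (0.8660, -0.5000); cell (1,3); t to first gridline: x 0.5427, y 0.7200 (then +1.1547 / +2.0000)
    (2,3) via x @ 0.5427  # hit
  → r_1 = 0.5427
beam 2: φ=-45°, α=60°
  direction (0.5000, 0.8660); cell (1,3); t to first gridline: x 0.9400, y 0.7390 (then +2.0000 / +1.1547)
    (1,4) via y @ 0.7390
    (2,4) via x @ 0.9400
    (2,5) via y @ 1.8937  # hit
  → r_2 = 1.8937
beam 3: φ=45°, α=150°
  direction (-0.8660, 0.5000); cell (1,3); t to first gridline: x 0.6120, y 1.2800 (then +1.1547 / +2.0000)
    (0,3) via x @ 0.6120  # hit
  → r_3 = 0.6120
beam 4: φ=135°, α=240°
  direction (-0.5000, -0.8660); cell (1,3); t to first gridline: x 1.0600, y 0.4157 (then +2.0000 / +1.1547)
    (1,2) via y @ 0.4157  # hit
  → r_4 = 0.4157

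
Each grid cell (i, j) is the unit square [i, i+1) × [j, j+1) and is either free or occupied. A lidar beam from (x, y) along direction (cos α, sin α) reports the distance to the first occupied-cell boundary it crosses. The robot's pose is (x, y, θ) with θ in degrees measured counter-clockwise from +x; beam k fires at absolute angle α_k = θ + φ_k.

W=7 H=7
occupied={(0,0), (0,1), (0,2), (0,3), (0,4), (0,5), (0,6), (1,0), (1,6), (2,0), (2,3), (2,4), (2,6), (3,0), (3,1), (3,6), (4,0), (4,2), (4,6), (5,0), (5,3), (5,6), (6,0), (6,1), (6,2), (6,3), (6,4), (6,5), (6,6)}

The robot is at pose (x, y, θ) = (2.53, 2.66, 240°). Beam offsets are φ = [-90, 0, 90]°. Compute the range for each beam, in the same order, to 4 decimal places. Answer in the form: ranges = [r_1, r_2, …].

beam 1: φ=-90°, α=150°
  d=(-0.8660,0.5000)  start (2,2)  tX=0.6120 tY=0.6800  stride 1/|dx|=1.1547 1/|dy|=2.0000
    cross x-line → (1,2), t=0.6120
    cross y-line → (1,3), t=0.6800
    cross x-line → (0,3), t=1.7667 (wall)
  → r_1 = 1.7667
beam 2: φ=0°, α=240°
  d=(-0.5000,-0.8660)  start (2,2)  tX=1.0600 tY=0.7621  stride 1/|dx|=2.0000 1/|dy|=1.1547
    cross y-line → (2,1), t=0.7621
    cross x-line → (1,1), t=1.0600
    cross y-line → (1,0), t=1.9168 (wall)
  → r_2 = 1.9168
beam 3: φ=90°, α=330°
  d=(0.8660,-0.5000)  start (2,2)  tX=0.5427 tY=1.3200  stride 1/|dx|=1.1547 1/|dy|=2.0000
    cross x-line → (3,2), t=0.5427
    cross y-line → (3,1), t=1.3200 (wall)
  → r_3 = 1.3200

ranges = [1.7667, 1.9168, 1.3200]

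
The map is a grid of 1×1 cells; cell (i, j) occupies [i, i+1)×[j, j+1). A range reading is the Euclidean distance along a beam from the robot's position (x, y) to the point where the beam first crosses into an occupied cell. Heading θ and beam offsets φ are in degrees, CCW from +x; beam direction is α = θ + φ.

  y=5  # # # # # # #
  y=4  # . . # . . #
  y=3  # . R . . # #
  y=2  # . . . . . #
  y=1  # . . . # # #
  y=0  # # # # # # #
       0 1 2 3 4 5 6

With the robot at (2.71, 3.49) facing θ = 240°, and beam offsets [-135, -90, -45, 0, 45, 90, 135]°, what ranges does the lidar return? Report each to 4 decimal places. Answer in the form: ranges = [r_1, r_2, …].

beam 1: φ=-135°, α=105°
  d=(-0.2588,0.9659)  start (2,3)  tX=2.7432 tY=0.5280  stride 1/|dx|=3.8637 1/|dy|=1.0353
    cross y-line → (2,4), t=0.5280
    cross y-line → (2,5), t=1.5633 (wall)
  → r_1 = 1.5633
beam 2: φ=-90°, α=150°
  d=(-0.8660,0.5000)  start (2,3)  tX=0.8198 tY=1.0200  stride 1/|dx|=1.1547 1/|dy|=2.0000
    cross x-line → (1,3), t=0.8198
    cross y-line → (1,4), t=1.0200
    cross x-line → (0,4), t=1.9745 (wall)
  → r_2 = 1.9745
beam 3: φ=-45°, α=195°
  d=(-0.9659,-0.2588)  start (2,3)  tX=0.7350 tY=1.8932  stride 1/|dx|=1.0353 1/|dy|=3.8637
    cross x-line → (1,3), t=0.7350
    cross x-line → (0,3), t=1.7703 (wall)
  → r_3 = 1.7703
beam 4: φ=0°, α=240°
  d=(-0.5000,-0.8660)  start (2,3)  tX=1.4200 tY=0.5658  stride 1/|dx|=2.0000 1/|dy|=1.1547
    cross y-line → (2,2), t=0.5658
    cross x-line → (1,2), t=1.4200
    cross y-line → (1,1), t=1.7205
    cross y-line → (1,0), t=2.8752 (wall)
  → r_4 = 2.8752
beam 5: φ=45°, α=285°
  d=(0.2588,-0.9659)  start (2,3)  tX=1.1205 tY=0.5073  stride 1/|dx|=3.8637 1/|dy|=1.0353
    cross y-line → (2,2), t=0.5073
    cross x-line → (3,2), t=1.1205
    cross y-line → (3,1), t=1.5426
    cross y-line → (3,0), t=2.5778 (wall)
  → r_5 = 2.5778
beam 6: φ=90°, α=330°
  d=(0.8660,-0.5000)  start (2,3)  tX=0.3349 tY=0.9800  stride 1/|dx|=1.1547 1/|dy|=2.0000
    cross x-line → (3,3), t=0.3349
    cross y-line → (3,2), t=0.9800
    cross x-line → (4,2), t=1.4896
    cross x-line → (5,2), t=2.6443
    cross y-line → (5,1), t=2.9800 (wall)
  → r_6 = 2.9800
beam 7: φ=135°, α=15°
  d=(0.9659,0.2588)  start (2,3)  tX=0.3002 tY=1.9705  stride 1/|dx|=1.0353 1/|dy|=3.8637
    cross x-line → (3,3), t=0.3002
    cross x-line → (4,3), t=1.3355
    cross y-line → (4,4), t=1.9705
    cross x-line → (5,4), t=2.3708
    cross x-line → (6,4), t=3.4061 (wall)
  → r_7 = 3.4061

ranges = [1.5633, 1.9745, 1.7703, 2.8752, 2.5778, 2.9800, 3.4061]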